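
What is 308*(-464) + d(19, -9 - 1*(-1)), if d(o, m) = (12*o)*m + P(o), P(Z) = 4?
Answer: -144732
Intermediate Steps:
d(o, m) = 4 + 12*m*o (d(o, m) = (12*o)*m + 4 = 12*m*o + 4 = 4 + 12*m*o)
308*(-464) + d(19, -9 - 1*(-1)) = 308*(-464) + (4 + 12*(-9 - 1*(-1))*19) = -142912 + (4 + 12*(-9 + 1)*19) = -142912 + (4 + 12*(-8)*19) = -142912 + (4 - 1824) = -142912 - 1820 = -144732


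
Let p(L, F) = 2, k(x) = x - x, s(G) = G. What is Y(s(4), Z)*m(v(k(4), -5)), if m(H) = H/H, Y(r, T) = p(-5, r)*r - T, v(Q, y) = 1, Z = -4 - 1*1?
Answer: 13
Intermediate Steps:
Z = -5 (Z = -4 - 1 = -5)
k(x) = 0
Y(r, T) = -T + 2*r (Y(r, T) = 2*r - T = -T + 2*r)
m(H) = 1
Y(s(4), Z)*m(v(k(4), -5)) = (-1*(-5) + 2*4)*1 = (5 + 8)*1 = 13*1 = 13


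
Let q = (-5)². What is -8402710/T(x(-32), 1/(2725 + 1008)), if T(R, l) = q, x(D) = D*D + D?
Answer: -1680542/5 ≈ -3.3611e+5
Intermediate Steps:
x(D) = D + D² (x(D) = D² + D = D + D²)
q = 25
T(R, l) = 25
-8402710/T(x(-32), 1/(2725 + 1008)) = -8402710/25 = -8402710*1/25 = -1680542/5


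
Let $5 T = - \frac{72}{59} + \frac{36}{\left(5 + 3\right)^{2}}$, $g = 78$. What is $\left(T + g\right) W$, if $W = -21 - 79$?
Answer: $- \frac{1837695}{236} \approx -7786.8$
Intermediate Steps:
$W = -100$ ($W = -21 - 79 = -100$)
$T = - \frac{621}{4720}$ ($T = \frac{- \frac{72}{59} + \frac{36}{\left(5 + 3\right)^{2}}}{5} = \frac{\left(-72\right) \frac{1}{59} + \frac{36}{8^{2}}}{5} = \frac{- \frac{72}{59} + \frac{36}{64}}{5} = \frac{- \frac{72}{59} + 36 \cdot \frac{1}{64}}{5} = \frac{- \frac{72}{59} + \frac{9}{16}}{5} = \frac{1}{5} \left(- \frac{621}{944}\right) = - \frac{621}{4720} \approx -0.13157$)
$\left(T + g\right) W = \left(- \frac{621}{4720} + 78\right) \left(-100\right) = \frac{367539}{4720} \left(-100\right) = - \frac{1837695}{236}$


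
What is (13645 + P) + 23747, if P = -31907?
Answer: 5485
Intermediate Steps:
(13645 + P) + 23747 = (13645 - 31907) + 23747 = -18262 + 23747 = 5485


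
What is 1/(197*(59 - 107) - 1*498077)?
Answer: -1/507533 ≈ -1.9703e-6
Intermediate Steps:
1/(197*(59 - 107) - 1*498077) = 1/(197*(-48) - 498077) = 1/(-9456 - 498077) = 1/(-507533) = -1/507533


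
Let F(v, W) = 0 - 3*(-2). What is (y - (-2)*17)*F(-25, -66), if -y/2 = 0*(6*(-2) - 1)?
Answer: 204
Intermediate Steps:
F(v, W) = 6 (F(v, W) = 0 + 6 = 6)
y = 0 (y = -0*(6*(-2) - 1) = -0*(-12 - 1) = -0*(-13) = -2*0 = 0)
(y - (-2)*17)*F(-25, -66) = (0 - (-2)*17)*6 = (0 - 1*(-34))*6 = (0 + 34)*6 = 34*6 = 204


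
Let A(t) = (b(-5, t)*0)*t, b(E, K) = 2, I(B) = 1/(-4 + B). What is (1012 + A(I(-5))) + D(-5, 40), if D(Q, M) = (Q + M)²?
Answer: 2237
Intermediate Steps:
D(Q, M) = (M + Q)²
A(t) = 0 (A(t) = (2*0)*t = 0*t = 0)
(1012 + A(I(-5))) + D(-5, 40) = (1012 + 0) + (40 - 5)² = 1012 + 35² = 1012 + 1225 = 2237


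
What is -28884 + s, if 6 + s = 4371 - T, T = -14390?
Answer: -10129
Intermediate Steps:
s = 18755 (s = -6 + (4371 - 1*(-14390)) = -6 + (4371 + 14390) = -6 + 18761 = 18755)
-28884 + s = -28884 + 18755 = -10129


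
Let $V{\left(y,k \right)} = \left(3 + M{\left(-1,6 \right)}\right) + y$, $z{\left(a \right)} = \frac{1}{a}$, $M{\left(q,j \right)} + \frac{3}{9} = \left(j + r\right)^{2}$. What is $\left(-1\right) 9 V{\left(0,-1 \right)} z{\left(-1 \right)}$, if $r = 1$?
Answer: $465$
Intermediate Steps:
$M{\left(q,j \right)} = - \frac{1}{3} + \left(1 + j\right)^{2}$ ($M{\left(q,j \right)} = - \frac{1}{3} + \left(j + 1\right)^{2} = - \frac{1}{3} + \left(1 + j\right)^{2}$)
$V{\left(y,k \right)} = \frac{155}{3} + y$ ($V{\left(y,k \right)} = \left(3 - \left(\frac{1}{3} - \left(1 + 6\right)^{2}\right)\right) + y = \left(3 - \left(\frac{1}{3} - 7^{2}\right)\right) + y = \left(3 + \left(- \frac{1}{3} + 49\right)\right) + y = \left(3 + \frac{146}{3}\right) + y = \frac{155}{3} + y$)
$\left(-1\right) 9 V{\left(0,-1 \right)} z{\left(-1 \right)} = \frac{\left(-1\right) 9 \left(\frac{155}{3} + 0\right)}{-1} = \left(-9\right) \frac{155}{3} \left(-1\right) = \left(-465\right) \left(-1\right) = 465$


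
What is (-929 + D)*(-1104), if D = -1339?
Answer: 2503872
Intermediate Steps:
(-929 + D)*(-1104) = (-929 - 1339)*(-1104) = -2268*(-1104) = 2503872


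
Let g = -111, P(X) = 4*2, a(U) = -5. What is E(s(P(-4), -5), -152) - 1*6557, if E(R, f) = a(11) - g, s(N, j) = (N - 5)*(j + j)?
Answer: -6451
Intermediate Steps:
P(X) = 8
s(N, j) = 2*j*(-5 + N) (s(N, j) = (-5 + N)*(2*j) = 2*j*(-5 + N))
E(R, f) = 106 (E(R, f) = -5 - 1*(-111) = -5 + 111 = 106)
E(s(P(-4), -5), -152) - 1*6557 = 106 - 1*6557 = 106 - 6557 = -6451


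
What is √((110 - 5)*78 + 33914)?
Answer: 2*√10526 ≈ 205.19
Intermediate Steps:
√((110 - 5)*78 + 33914) = √(105*78 + 33914) = √(8190 + 33914) = √42104 = 2*√10526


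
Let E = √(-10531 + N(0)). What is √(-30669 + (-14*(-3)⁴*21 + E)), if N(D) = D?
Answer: √(-54483 + I*√10531) ≈ 0.22 + 233.42*I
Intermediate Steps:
E = I*√10531 (E = √(-10531 + 0) = √(-10531) = I*√10531 ≈ 102.62*I)
√(-30669 + (-14*(-3)⁴*21 + E)) = √(-30669 + (-14*(-3)⁴*21 + I*√10531)) = √(-30669 + (-14*81*21 + I*√10531)) = √(-30669 + (-1134*21 + I*√10531)) = √(-30669 + (-23814 + I*√10531)) = √(-54483 + I*√10531)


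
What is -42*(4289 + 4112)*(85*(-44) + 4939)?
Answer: -423057558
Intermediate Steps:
-42*(4289 + 4112)*(85*(-44) + 4939) = -352842*(-3740 + 4939) = -352842*1199 = -42*10072799 = -423057558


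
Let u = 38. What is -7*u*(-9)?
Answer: 2394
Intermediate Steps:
-7*u*(-9) = -7*38*(-9) = -266*(-9) = 2394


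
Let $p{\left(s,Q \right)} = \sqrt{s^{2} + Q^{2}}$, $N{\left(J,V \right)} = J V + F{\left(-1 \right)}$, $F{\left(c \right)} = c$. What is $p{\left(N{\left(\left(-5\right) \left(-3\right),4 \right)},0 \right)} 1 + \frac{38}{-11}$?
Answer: $\frac{611}{11} \approx 55.545$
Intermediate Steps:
$N{\left(J,V \right)} = -1 + J V$ ($N{\left(J,V \right)} = J V - 1 = -1 + J V$)
$p{\left(s,Q \right)} = \sqrt{Q^{2} + s^{2}}$
$p{\left(N{\left(\left(-5\right) \left(-3\right),4 \right)},0 \right)} 1 + \frac{38}{-11} = \sqrt{0^{2} + \left(-1 + \left(-5\right) \left(-3\right) 4\right)^{2}} \cdot 1 + \frac{38}{-11} = \sqrt{0 + \left(-1 + 15 \cdot 4\right)^{2}} \cdot 1 + 38 \left(- \frac{1}{11}\right) = \sqrt{0 + \left(-1 + 60\right)^{2}} \cdot 1 - \frac{38}{11} = \sqrt{0 + 59^{2}} \cdot 1 - \frac{38}{11} = \sqrt{0 + 3481} \cdot 1 - \frac{38}{11} = \sqrt{3481} \cdot 1 - \frac{38}{11} = 59 \cdot 1 - \frac{38}{11} = 59 - \frac{38}{11} = \frac{611}{11}$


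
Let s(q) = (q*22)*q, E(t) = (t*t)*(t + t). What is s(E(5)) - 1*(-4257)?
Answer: 1379257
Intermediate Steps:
E(t) = 2*t³ (E(t) = t²*(2*t) = 2*t³)
s(q) = 22*q² (s(q) = (22*q)*q = 22*q²)
s(E(5)) - 1*(-4257) = 22*(2*5³)² - 1*(-4257) = 22*(2*125)² + 4257 = 22*250² + 4257 = 22*62500 + 4257 = 1375000 + 4257 = 1379257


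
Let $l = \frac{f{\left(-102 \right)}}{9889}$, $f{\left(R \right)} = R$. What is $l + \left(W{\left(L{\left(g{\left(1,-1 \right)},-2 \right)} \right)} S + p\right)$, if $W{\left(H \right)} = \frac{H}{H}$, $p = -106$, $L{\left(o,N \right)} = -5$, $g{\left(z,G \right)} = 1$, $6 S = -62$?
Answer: $- \frac{3451567}{29667} \approx -116.34$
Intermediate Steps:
$S = - \frac{31}{3}$ ($S = \frac{1}{6} \left(-62\right) = - \frac{31}{3} \approx -10.333$)
$W{\left(H \right)} = 1$
$l = - \frac{102}{9889} \approx -0.010314$
$l + \left(W{\left(L{\left(g{\left(1,-1 \right)},-2 \right)} \right)} S + p\right) = - \frac{102}{9889} + \left(1 \left(- \frac{31}{3}\right) - 106\right) = - \frac{102}{9889} - \frac{349}{3} = - \frac{3451567}{29667}$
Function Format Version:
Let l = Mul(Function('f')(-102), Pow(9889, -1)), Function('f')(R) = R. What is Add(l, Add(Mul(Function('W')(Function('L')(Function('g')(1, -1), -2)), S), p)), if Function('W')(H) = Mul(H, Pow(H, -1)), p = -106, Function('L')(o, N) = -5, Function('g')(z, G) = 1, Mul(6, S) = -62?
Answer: Rational(-3451567, 29667) ≈ -116.34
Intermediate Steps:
S = Rational(-31, 3) (S = Mul(Rational(1, 6), -62) = Rational(-31, 3) ≈ -10.333)
Function('W')(H) = 1
l = Rational(-102, 9889) (l = Mul(-102, Pow(9889, -1)) = Mul(-102, Rational(1, 9889)) = Rational(-102, 9889) ≈ -0.010314)
Add(l, Add(Mul(Function('W')(Function('L')(Function('g')(1, -1), -2)), S), p)) = Add(Rational(-102, 9889), Add(Mul(1, Rational(-31, 3)), -106)) = Add(Rational(-102, 9889), Add(Rational(-31, 3), -106)) = Add(Rational(-102, 9889), Rational(-349, 3)) = Rational(-3451567, 29667)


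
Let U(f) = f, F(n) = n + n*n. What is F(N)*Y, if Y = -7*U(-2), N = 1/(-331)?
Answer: -4620/109561 ≈ -0.042168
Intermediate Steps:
N = -1/331 ≈ -0.0030211
F(n) = n + n²
Y = 14 (Y = -7*(-2) = 14)
F(N)*Y = -(1 - 1/331)/331*14 = -1/331*330/331*14 = -330/109561*14 = -4620/109561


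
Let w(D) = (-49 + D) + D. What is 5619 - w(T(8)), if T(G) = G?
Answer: 5652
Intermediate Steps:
w(D) = -49 + 2*D
5619 - w(T(8)) = 5619 - (-49 + 2*8) = 5619 - (-49 + 16) = 5619 - 1*(-33) = 5619 + 33 = 5652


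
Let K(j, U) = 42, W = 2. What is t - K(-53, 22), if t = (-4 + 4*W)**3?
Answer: 22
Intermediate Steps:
t = 64 (t = (-4 + 4*2)**3 = (-4 + 8)**3 = 4**3 = 64)
t - K(-53, 22) = 64 - 1*42 = 64 - 42 = 22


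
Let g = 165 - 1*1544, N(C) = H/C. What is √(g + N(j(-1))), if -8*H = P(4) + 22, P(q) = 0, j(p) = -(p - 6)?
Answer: I*√270361/14 ≈ 37.14*I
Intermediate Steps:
j(p) = 6 - p (j(p) = -(-6 + p) = 6 - p)
H = -11/4 (H = -(0 + 22)/8 = -⅛*22 = -11/4 ≈ -2.7500)
N(C) = -11/(4*C)
g = -1379 (g = 165 - 1544 = -1379)
√(g + N(j(-1))) = √(-1379 - 11/(4*(6 - 1*(-1)))) = √(-1379 - 11/(4*(6 + 1))) = √(-1379 - 11/4/7) = √(-1379 - 11/4*⅐) = √(-1379 - 11/28) = √(-38623/28) = I*√270361/14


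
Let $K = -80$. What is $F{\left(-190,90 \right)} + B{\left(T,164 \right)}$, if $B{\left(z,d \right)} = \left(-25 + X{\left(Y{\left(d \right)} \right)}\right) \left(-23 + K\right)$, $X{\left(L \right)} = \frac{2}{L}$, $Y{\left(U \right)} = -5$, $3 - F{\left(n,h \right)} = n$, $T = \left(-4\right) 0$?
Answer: $\frac{14046}{5} \approx 2809.2$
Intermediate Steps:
$T = 0$
$F{\left(n,h \right)} = 3 - n$
$B{\left(z,d \right)} = \frac{13081}{5}$ ($B{\left(z,d \right)} = \left(-25 + \frac{2}{-5}\right) \left(-23 - 80\right) = \left(-25 + 2 \left(- \frac{1}{5}\right)\right) \left(-103\right) = \left(-25 - \frac{2}{5}\right) \left(-103\right) = \left(- \frac{127}{5}\right) \left(-103\right) = \frac{13081}{5}$)
$F{\left(-190,90 \right)} + B{\left(T,164 \right)} = \left(3 - -190\right) + \frac{13081}{5} = \left(3 + 190\right) + \frac{13081}{5} = 193 + \frac{13081}{5} = \frac{14046}{5}$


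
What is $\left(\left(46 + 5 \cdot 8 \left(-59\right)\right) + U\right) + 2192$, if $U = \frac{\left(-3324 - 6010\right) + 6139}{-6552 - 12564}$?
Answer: $- \frac{258773}{2124} \approx -121.83$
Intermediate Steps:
$U = \frac{355}{2124}$ ($U = \frac{-9334 + 6139}{-19116} = \left(-3195\right) \left(- \frac{1}{19116}\right) = \frac{355}{2124} \approx 0.16714$)
$\left(\left(46 + 5 \cdot 8 \left(-59\right)\right) + U\right) + 2192 = \left(\left(46 + 5 \cdot 8 \left(-59\right)\right) + \frac{355}{2124}\right) + 2192 = \left(\left(46 + 40 \left(-59\right)\right) + \frac{355}{2124}\right) + 2192 = \left(\left(46 - 2360\right) + \frac{355}{2124}\right) + 2192 = \left(-2314 + \frac{355}{2124}\right) + 2192 = - \frac{4914581}{2124} + 2192 = - \frac{258773}{2124}$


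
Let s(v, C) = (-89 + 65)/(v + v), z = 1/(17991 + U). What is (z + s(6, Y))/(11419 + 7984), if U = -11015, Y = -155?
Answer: -13951/135355328 ≈ -0.00010307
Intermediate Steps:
z = 1/6976 (z = 1/(17991 - 11015) = 1/6976 ≈ 0.00014335)
s(v, C) = -12/v (s(v, C) = -24*1/(2*v) = -12/v)
(z + s(6, Y))/(11419 + 7984) = (1/6976 - 12/6)/(11419 + 7984) = (1/6976 - 12*⅙)/19403 = (1/6976 - 2)*(1/19403) = -13951/6976*1/19403 = -13951/135355328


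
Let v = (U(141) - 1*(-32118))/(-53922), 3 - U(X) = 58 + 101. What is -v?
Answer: 5327/8987 ≈ 0.59274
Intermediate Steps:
U(X) = -156 (U(X) = 3 - (58 + 101) = 3 - 1*159 = 3 - 159 = -156)
v = -5327/8987 (v = (-156 - 1*(-32118))/(-53922) = (-156 + 32118)*(-1/53922) = 31962*(-1/53922) = -5327/8987 ≈ -0.59274)
-v = -1*(-5327/8987) = 5327/8987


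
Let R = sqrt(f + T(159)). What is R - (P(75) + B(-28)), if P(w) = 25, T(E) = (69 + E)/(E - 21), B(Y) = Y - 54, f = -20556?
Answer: 57 + 5*I*sqrt(434930)/23 ≈ 57.0 + 143.37*I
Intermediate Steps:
B(Y) = -54 + Y
T(E) = (69 + E)/(-21 + E)
R = 5*I*sqrt(434930)/23 (R = sqrt(-20556 + (69 + 159)/(-21 + 159)) = sqrt(-20556 + 228/138) = sqrt(-20556 + (1/138)*228) = sqrt(-20556 + 38/23) = sqrt(-472750/23) = 5*I*sqrt(434930)/23 ≈ 143.37*I)
R - (P(75) + B(-28)) = 5*I*sqrt(434930)/23 - (25 + (-54 - 28)) = 5*I*sqrt(434930)/23 - (25 - 82) = 5*I*sqrt(434930)/23 - 1*(-57) = 5*I*sqrt(434930)/23 + 57 = 57 + 5*I*sqrt(434930)/23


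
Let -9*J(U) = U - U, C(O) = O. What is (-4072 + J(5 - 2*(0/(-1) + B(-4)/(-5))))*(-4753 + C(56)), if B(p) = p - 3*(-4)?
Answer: 19126184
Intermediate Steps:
B(p) = 12 + p (B(p) = p + 12 = 12 + p)
J(U) = 0 (J(U) = -(U - U)/9 = -⅑*0 = 0)
(-4072 + J(5 - 2*(0/(-1) + B(-4)/(-5))))*(-4753 + C(56)) = (-4072 + 0)*(-4753 + 56) = -4072*(-4697) = 19126184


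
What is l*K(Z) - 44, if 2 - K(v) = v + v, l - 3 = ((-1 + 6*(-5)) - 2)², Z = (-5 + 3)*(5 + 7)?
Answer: 54556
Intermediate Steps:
Z = -24 (Z = -2*12 = -24)
l = 1092 (l = 3 + ((-1 + 6*(-5)) - 2)² = 3 + ((-1 - 30) - 2)² = 3 + (-31 - 2)² = 3 + (-33)² = 3 + 1089 = 1092)
K(v) = 2 - 2*v (K(v) = 2 - (v + v) = 2 - 2*v)
l*K(Z) - 44 = 1092*(2 - 2*(-24)) - 44 = 1092*(2 + 48) - 44 = 1092*50 - 44 = 54600 - 44 = 54556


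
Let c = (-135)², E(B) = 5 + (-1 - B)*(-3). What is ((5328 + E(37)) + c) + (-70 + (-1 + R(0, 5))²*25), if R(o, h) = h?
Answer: 24002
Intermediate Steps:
E(B) = 8 + 3*B (E(B) = 5 + (3 + 3*B) = 8 + 3*B)
c = 18225
((5328 + E(37)) + c) + (-70 + (-1 + R(0, 5))²*25) = ((5328 + (8 + 3*37)) + 18225) + (-70 + (-1 + 5)²*25) = ((5328 + (8 + 111)) + 18225) + (-70 + 4²*25) = ((5328 + 119) + 18225) + (-70 + 16*25) = (5447 + 18225) + (-70 + 400) = 23672 + 330 = 24002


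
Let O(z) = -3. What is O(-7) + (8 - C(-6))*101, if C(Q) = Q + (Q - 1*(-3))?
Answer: 1714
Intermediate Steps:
C(Q) = 3 + 2*Q (C(Q) = Q + (Q + 3) = Q + (3 + Q) = 3 + 2*Q)
O(-7) + (8 - C(-6))*101 = -3 + (8 - (3 + 2*(-6)))*101 = -3 + (8 - (3 - 12))*101 = -3 + (8 - 1*(-9))*101 = -3 + (8 + 9)*101 = -3 + 17*101 = -3 + 1717 = 1714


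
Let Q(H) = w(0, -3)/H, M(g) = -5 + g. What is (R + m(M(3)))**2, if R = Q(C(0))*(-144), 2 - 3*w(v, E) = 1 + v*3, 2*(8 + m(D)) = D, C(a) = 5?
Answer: 8649/25 ≈ 345.96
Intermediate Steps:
m(D) = -8 + D/2
w(v, E) = 1/3 - v (w(v, E) = 2/3 - (1 + v*3)/3 = 2/3 - (1 + 3*v)/3 = 2/3 + (-1/3 - v) = 1/3 - v)
Q(H) = 1/(3*H) (Q(H) = (1/3 - 1*0)/H = (1/3 + 0)/H = 1/(3*H))
R = -48/5 (R = ((1/3)/5)*(-144) = ((1/3)*(1/5))*(-144) = (1/15)*(-144) = -48/5 ≈ -9.6000)
(R + m(M(3)))**2 = (-48/5 + (-8 + (-5 + 3)/2))**2 = (-48/5 + (-8 + (1/2)*(-2)))**2 = (-48/5 + (-8 - 1))**2 = (-48/5 - 9)**2 = (-93/5)**2 = 8649/25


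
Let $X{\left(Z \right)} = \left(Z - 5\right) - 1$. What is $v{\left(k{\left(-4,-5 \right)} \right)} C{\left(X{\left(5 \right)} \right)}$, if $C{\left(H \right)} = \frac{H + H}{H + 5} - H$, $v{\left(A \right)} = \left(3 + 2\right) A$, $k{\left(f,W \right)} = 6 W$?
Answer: $-75$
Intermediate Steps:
$X{\left(Z \right)} = -6 + Z$ ($X{\left(Z \right)} = \left(-5 + Z\right) - 1 = -6 + Z$)
$v{\left(A \right)} = 5 A$
$C{\left(H \right)} = - H + \frac{2 H}{5 + H}$ ($C{\left(H \right)} = \frac{2 H}{5 + H} - H = - H + \frac{2 H}{5 + H}$)
$v{\left(k{\left(-4,-5 \right)} \right)} C{\left(X{\left(5 \right)} \right)} = 5 \cdot 6 \left(-5\right) \left(- \frac{\left(-6 + 5\right) \left(3 + \left(-6 + 5\right)\right)}{5 + \left(-6 + 5\right)}\right) = 5 \left(-30\right) \left(\left(-1\right) \left(-1\right) \frac{1}{5 - 1} \left(3 - 1\right)\right) = - 150 \left(\left(-1\right) \left(-1\right) \frac{1}{4} \cdot 2\right) = \left(-150\right) \frac{1}{2} = -75$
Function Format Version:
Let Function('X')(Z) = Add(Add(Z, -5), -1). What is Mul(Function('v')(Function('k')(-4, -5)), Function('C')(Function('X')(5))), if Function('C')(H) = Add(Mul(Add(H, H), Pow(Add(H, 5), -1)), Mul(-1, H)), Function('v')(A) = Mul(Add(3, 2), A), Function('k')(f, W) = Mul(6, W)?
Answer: -75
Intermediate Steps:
Function('X')(Z) = Add(-6, Z) (Function('X')(Z) = Add(Add(-5, Z), -1) = Add(-6, Z))
Function('v')(A) = Mul(5, A)
Function('C')(H) = Add(Mul(-1, H), Mul(2, H, Pow(Add(5, H), -1))) (Function('C')(H) = Add(Mul(Mul(2, H), Pow(Add(5, H), -1)), Mul(-1, H)) = Add(Mul(2, H, Pow(Add(5, H), -1)), Mul(-1, H)) = Add(Mul(-1, H), Mul(2, H, Pow(Add(5, H), -1))))
Mul(Function('v')(Function('k')(-4, -5)), Function('C')(Function('X')(5))) = Mul(Mul(5, Mul(6, -5)), Mul(-1, Add(-6, 5), Pow(Add(5, Add(-6, 5)), -1), Add(3, Add(-6, 5)))) = Mul(Mul(5, -30), Mul(-1, -1, Pow(Add(5, -1), -1), Add(3, -1))) = Mul(-150, Mul(-1, -1, Pow(4, -1), 2)) = Mul(-150, Mul(-1, -1, Rational(1, 4), 2)) = Mul(-150, Rational(1, 2)) = -75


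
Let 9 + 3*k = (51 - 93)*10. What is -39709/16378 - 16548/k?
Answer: 265344757/2342054 ≈ 113.30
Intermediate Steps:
k = -143 (k = -3 + ((51 - 93)*10)/3 = -3 + (-42*10)/3 = -3 + (⅓)*(-420) = -3 - 140 = -143)
-39709/16378 - 16548/k = -39709/16378 - 16548/(-143) = -39709*1/16378 - 16548*(-1/143) = -39709/16378 + 16548/143 = 265344757/2342054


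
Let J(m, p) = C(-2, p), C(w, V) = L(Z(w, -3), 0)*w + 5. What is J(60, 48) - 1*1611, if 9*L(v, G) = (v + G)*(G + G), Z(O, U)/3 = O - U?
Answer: -1606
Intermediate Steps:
Z(O, U) = -3*U + 3*O (Z(O, U) = 3*(O - U) = -3*U + 3*O)
L(v, G) = 2*G*(G + v)/9 (L(v, G) = ((v + G)*(G + G))/9 = ((G + v)*(2*G))/9 = (2*G*(G + v))/9 = 2*G*(G + v)/9)
C(w, V) = 5 (C(w, V) = ((2/9)*0*(0 + (-3*(-3) + 3*w)))*w + 5 = ((2/9)*0*(0 + (9 + 3*w)))*w + 5 = ((2/9)*0*(9 + 3*w))*w + 5 = 0*w + 5 = 0 + 5 = 5)
J(m, p) = 5
J(60, 48) - 1*1611 = 5 - 1*1611 = 5 - 1611 = -1606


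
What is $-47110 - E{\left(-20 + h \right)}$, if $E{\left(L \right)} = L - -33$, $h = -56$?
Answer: $-47067$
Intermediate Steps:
$E{\left(L \right)} = 33 + L$ ($E{\left(L \right)} = L + 33 = 33 + L$)
$-47110 - E{\left(-20 + h \right)} = -47110 - \left(33 - 76\right) = -47110 - -43 = -47110 + 43 = -47067$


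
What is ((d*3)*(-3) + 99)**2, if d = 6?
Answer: 2025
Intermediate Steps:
((d*3)*(-3) + 99)**2 = ((6*3)*(-3) + 99)**2 = (18*(-3) + 99)**2 = (-54 + 99)**2 = 45**2 = 2025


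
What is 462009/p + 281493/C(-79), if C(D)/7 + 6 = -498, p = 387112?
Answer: -186353039/2371061 ≈ -78.595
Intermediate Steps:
C(D) = -3528 (C(D) = -42 + 7*(-498) = -42 - 3486 = -3528)
462009/p + 281493/C(-79) = 462009/387112 + 281493/(-3528) = 462009*(1/387112) + 281493*(-1/3528) = 462009/387112 - 31277/392 = -186353039/2371061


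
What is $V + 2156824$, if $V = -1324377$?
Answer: $832447$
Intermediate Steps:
$V + 2156824 = -1324377 + 2156824 = 832447$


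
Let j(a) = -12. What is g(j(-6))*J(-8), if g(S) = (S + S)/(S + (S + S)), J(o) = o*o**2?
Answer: -1024/3 ≈ -341.33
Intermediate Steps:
J(o) = o**3
g(S) = 2/3 (g(S) = (2*S)/(S + 2*S) = (2*S)/((3*S)) = (2*S)*(1/(3*S)) = 2/3)
g(j(-6))*J(-8) = (2/3)*(-8)**3 = (2/3)*(-512) = -1024/3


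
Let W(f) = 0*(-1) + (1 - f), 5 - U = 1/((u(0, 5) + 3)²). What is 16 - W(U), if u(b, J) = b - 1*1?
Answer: 79/4 ≈ 19.750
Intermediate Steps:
u(b, J) = -1 + b (u(b, J) = b - 1 = -1 + b)
U = 19/4 (U = 5 - 1/(((-1 + 0) + 3)²) = 5 - 1/((-1 + 3)²) = 5 - 1/(2²) = 5 - 1/4 = 5 - 1*¼ = 5 - ¼ = 19/4 ≈ 4.7500)
W(f) = 1 - f (W(f) = 0 + (1 - f) = 1 - f)
16 - W(U) = 16 - (1 - 1*19/4) = 16 - (1 - 19/4) = 16 - 1*(-15/4) = 16 + 15/4 = 79/4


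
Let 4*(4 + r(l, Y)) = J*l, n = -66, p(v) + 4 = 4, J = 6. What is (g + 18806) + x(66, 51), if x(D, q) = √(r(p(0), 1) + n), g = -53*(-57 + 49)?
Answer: 19230 + I*√70 ≈ 19230.0 + 8.3666*I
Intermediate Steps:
p(v) = 0 (p(v) = -4 + 4 = 0)
g = 424 (g = -53*(-8) = 424)
r(l, Y) = -4 + 3*l/2 (r(l, Y) = -4 + (6*l)/4 = -4 + 3*l/2)
x(D, q) = I*√70 (x(D, q) = √((-4 + (3/2)*0) - 66) = √((-4 + 0) - 66) = √(-4 - 66) = √(-70) = I*√70)
(g + 18806) + x(66, 51) = (424 + 18806) + I*√70 = 19230 + I*√70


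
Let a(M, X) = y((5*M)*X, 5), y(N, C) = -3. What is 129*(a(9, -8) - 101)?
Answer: -13416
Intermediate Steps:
a(M, X) = -3
129*(a(9, -8) - 101) = 129*(-3 - 101) = 129*(-104) = -13416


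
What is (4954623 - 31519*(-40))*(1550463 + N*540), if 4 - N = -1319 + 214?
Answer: 13358865635709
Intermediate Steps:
N = 1109 (N = 4 - (-1319 + 214) = 4 - 1*(-1105) = 4 + 1105 = 1109)
(4954623 - 31519*(-40))*(1550463 + N*540) = (4954623 - 31519*(-40))*(1550463 + 1109*540) = (4954623 + 1260760)*(1550463 + 598860) = 6215383*2149323 = 13358865635709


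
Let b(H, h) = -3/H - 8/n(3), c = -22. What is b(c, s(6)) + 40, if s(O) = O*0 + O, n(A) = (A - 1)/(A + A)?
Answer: 355/22 ≈ 16.136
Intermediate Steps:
n(A) = (-1 + A)/(2*A) (n(A) = (-1 + A)/((2*A)) = (-1 + A)*(1/(2*A)) = (-1 + A)/(2*A))
s(O) = O (s(O) = 0 + O = O)
b(H, h) = -24 - 3/H (b(H, h) = -3/H - 8*6/(-1 + 3) = -3/H - 8/((1/2)*(1/3)*2) = -3/H - 8/1/3 = -3/H - 8*3 = -3/H - 24 = -24 - 3/H)
b(c, s(6)) + 40 = (-24 - 3/(-22)) + 40 = (-24 - 3*(-1/22)) + 40 = (-24 + 3/22) + 40 = -525/22 + 40 = 355/22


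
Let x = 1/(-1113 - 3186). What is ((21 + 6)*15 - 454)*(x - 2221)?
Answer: 467855920/4299 ≈ 1.0883e+5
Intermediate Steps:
x = -1/4299 (x = 1/(-4299) = -1/4299 ≈ -0.00023261)
((21 + 6)*15 - 454)*(x - 2221) = ((21 + 6)*15 - 454)*(-1/4299 - 2221) = (27*15 - 454)*(-9548080/4299) = (405 - 454)*(-9548080/4299) = -49*(-9548080/4299) = 467855920/4299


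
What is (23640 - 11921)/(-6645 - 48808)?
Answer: -11719/55453 ≈ -0.21133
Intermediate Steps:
(23640 - 11921)/(-6645 - 48808) = 11719/(-55453) = 11719*(-1/55453) = -11719/55453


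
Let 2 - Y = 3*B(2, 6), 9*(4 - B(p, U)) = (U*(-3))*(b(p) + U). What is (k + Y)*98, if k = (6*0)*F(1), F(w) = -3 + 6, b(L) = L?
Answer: -5684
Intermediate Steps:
F(w) = 3
B(p, U) = 4 + U*(U + p)/3 (B(p, U) = 4 - U*(-3)*(p + U)/9 = 4 - (-3*U)*(U + p)/9 = 4 - (-1)*U*(U + p)/3 = 4 + U*(U + p)/3)
Y = -58 (Y = 2 - 3*(4 + (⅓)*6² + (⅓)*6*2) = 2 - 3*(4 + (⅓)*36 + 4) = 2 - 3*(4 + 12 + 4) = 2 - 3*20 = 2 - 1*60 = 2 - 60 = -58)
k = 0 (k = (6*0)*3 = 0*3 = 0)
(k + Y)*98 = (0 - 58)*98 = -58*98 = -5684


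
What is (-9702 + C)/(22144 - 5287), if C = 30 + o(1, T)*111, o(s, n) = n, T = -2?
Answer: -3298/5619 ≈ -0.58694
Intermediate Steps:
C = -192 (C = 30 - 2*111 = 30 - 222 = -192)
(-9702 + C)/(22144 - 5287) = (-9702 - 192)/(22144 - 5287) = -9894/16857 = -9894*1/16857 = -3298/5619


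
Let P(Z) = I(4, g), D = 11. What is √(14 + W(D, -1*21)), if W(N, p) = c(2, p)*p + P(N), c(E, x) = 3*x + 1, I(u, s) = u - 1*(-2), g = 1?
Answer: √1322 ≈ 36.359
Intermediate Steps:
I(u, s) = 2 + u (I(u, s) = u + 2 = 2 + u)
P(Z) = 6 (P(Z) = 2 + 4 = 6)
c(E, x) = 1 + 3*x
W(N, p) = 6 + p*(1 + 3*p) (W(N, p) = (1 + 3*p)*p + 6 = p*(1 + 3*p) + 6 = 6 + p*(1 + 3*p))
√(14 + W(D, -1*21)) = √(14 + (6 + (-1*21)*(1 + 3*(-1*21)))) = √(14 + (6 - 21*(1 + 3*(-21)))) = √(14 + (6 - 21*(1 - 63))) = √(14 + (6 - 21*(-62))) = √(14 + (6 + 1302)) = √(14 + 1308) = √1322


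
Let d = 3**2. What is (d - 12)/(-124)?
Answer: 3/124 ≈ 0.024194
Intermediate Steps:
d = 9
(d - 12)/(-124) = (9 - 12)/(-124) = -1/124*(-3) = 3/124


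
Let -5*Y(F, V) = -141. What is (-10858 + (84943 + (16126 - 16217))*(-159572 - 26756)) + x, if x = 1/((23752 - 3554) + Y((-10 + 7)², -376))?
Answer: -1598912896889129/101131 ≈ -1.5810e+10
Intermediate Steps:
Y(F, V) = 141/5 (Y(F, V) = -⅕*(-141) = 141/5)
x = 5/101131 (x = 1/((23752 - 3554) + 141/5) = 1/(20198 + 141/5) = 1/(101131/5) = 5/101131 ≈ 4.9441e-5)
(-10858 + (84943 + (16126 - 16217))*(-159572 - 26756)) + x = (-10858 + (84943 + (16126 - 16217))*(-159572 - 26756)) + 5/101131 = (-10858 + (84943 - 91)*(-186328)) + 5/101131 = (-10858 + 84852*(-186328)) + 5/101131 = (-10858 - 15810303456) + 5/101131 = -15810314314 + 5/101131 = -1598912896889129/101131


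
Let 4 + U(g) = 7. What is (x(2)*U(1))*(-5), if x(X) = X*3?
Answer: -90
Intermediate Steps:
U(g) = 3 (U(g) = -4 + 7 = 3)
x(X) = 3*X
(x(2)*U(1))*(-5) = ((3*2)*3)*(-5) = (6*3)*(-5) = 18*(-5) = -90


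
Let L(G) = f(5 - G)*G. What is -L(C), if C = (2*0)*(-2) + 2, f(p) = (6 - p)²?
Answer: -18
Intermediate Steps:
C = 2 (C = 0*(-2) + 2 = 0 + 2 = 2)
L(G) = G*(-1 - G)² (L(G) = (-6 + (5 - G))²*G = (-1 - G)²*G = G*(-1 - G)²)
-L(C) = -2*(1 + 2)² = -2*3² = -2*9 = -1*18 = -18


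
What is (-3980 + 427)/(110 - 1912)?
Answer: 209/106 ≈ 1.9717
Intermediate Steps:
(-3980 + 427)/(110 - 1912) = -3553/(-1802) = -3553*(-1/1802) = 209/106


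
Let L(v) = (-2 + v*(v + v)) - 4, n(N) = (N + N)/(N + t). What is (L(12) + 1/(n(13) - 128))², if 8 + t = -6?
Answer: 1885904329/23716 ≈ 79520.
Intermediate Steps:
t = -14 (t = -8 - 6 = -14)
n(N) = 2*N/(-14 + N) (n(N) = (N + N)/(N - 14) = (2*N)/(-14 + N) = 2*N/(-14 + N))
L(v) = -6 + 2*v² (L(v) = (-2 + v*(2*v)) - 4 = (-2 + 2*v²) - 4 = -6 + 2*v²)
(L(12) + 1/(n(13) - 128))² = ((-6 + 2*12²) + 1/(2*13/(-14 + 13) - 128))² = ((-6 + 2*144) + 1/(2*13/(-1) - 128))² = ((-6 + 288) + 1/(2*13*(-1) - 128))² = (282 + 1/(-26 - 128))² = (282 + 1/(-154))² = (282 - 1/154)² = (43427/154)² = 1885904329/23716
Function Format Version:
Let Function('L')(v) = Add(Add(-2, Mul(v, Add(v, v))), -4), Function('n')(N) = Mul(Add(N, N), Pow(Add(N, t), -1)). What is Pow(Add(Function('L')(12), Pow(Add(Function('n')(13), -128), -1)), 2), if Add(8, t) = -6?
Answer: Rational(1885904329, 23716) ≈ 79520.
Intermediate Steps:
t = -14 (t = Add(-8, -6) = -14)
Function('n')(N) = Mul(2, N, Pow(Add(-14, N), -1)) (Function('n')(N) = Mul(Add(N, N), Pow(Add(N, -14), -1)) = Mul(Mul(2, N), Pow(Add(-14, N), -1)) = Mul(2, N, Pow(Add(-14, N), -1)))
Function('L')(v) = Add(-6, Mul(2, Pow(v, 2))) (Function('L')(v) = Add(Add(-2, Mul(v, Mul(2, v))), -4) = Add(Add(-2, Mul(2, Pow(v, 2))), -4) = Add(-6, Mul(2, Pow(v, 2))))
Pow(Add(Function('L')(12), Pow(Add(Function('n')(13), -128), -1)), 2) = Pow(Add(Add(-6, Mul(2, Pow(12, 2))), Pow(Add(Mul(2, 13, Pow(Add(-14, 13), -1)), -128), -1)), 2) = Pow(Add(Add(-6, Mul(2, 144)), Pow(Add(Mul(2, 13, Pow(-1, -1)), -128), -1)), 2) = Pow(Add(Add(-6, 288), Pow(Add(Mul(2, 13, -1), -128), -1)), 2) = Pow(Add(282, Pow(Add(-26, -128), -1)), 2) = Pow(Add(282, Pow(-154, -1)), 2) = Pow(Add(282, Rational(-1, 154)), 2) = Pow(Rational(43427, 154), 2) = Rational(1885904329, 23716)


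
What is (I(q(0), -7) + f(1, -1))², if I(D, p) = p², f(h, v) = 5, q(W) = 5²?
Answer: 2916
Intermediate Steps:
q(W) = 25
(I(q(0), -7) + f(1, -1))² = ((-7)² + 5)² = (49 + 5)² = 54² = 2916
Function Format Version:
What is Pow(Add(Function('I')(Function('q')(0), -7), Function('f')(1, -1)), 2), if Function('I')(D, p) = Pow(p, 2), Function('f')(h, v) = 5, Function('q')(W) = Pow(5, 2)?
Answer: 2916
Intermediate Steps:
Function('q')(W) = 25
Pow(Add(Function('I')(Function('q')(0), -7), Function('f')(1, -1)), 2) = Pow(Add(Pow(-7, 2), 5), 2) = Pow(Add(49, 5), 2) = Pow(54, 2) = 2916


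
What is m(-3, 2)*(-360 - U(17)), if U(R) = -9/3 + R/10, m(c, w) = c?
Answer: 10761/10 ≈ 1076.1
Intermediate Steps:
U(R) = -3 + R/10 (U(R) = -9*⅓ + R*(⅒) = -3 + R/10)
m(-3, 2)*(-360 - U(17)) = -3*(-360 - (-3 + (⅒)*17)) = -3*(-360 - (-3 + 17/10)) = -3*(-360 - 1*(-13/10)) = -3*(-360 + 13/10) = -3*(-3587/10) = 10761/10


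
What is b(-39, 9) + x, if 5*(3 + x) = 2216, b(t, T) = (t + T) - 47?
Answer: 1816/5 ≈ 363.20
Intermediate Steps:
b(t, T) = -47 + T + t (b(t, T) = (T + t) - 47 = -47 + T + t)
x = 2201/5 (x = -3 + (1/5)*2216 = -3 + 2216/5 = 2201/5 ≈ 440.20)
b(-39, 9) + x = (-47 + 9 - 39) + 2201/5 = -77 + 2201/5 = 1816/5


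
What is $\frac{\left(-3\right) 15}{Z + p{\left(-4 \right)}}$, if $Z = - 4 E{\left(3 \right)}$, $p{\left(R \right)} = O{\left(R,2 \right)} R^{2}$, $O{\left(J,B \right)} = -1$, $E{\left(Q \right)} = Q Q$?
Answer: $\frac{45}{52} \approx 0.86539$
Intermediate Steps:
$E{\left(Q \right)} = Q^{2}$
$p{\left(R \right)} = - R^{2}$
$Z = -36$ ($Z = - 4 \cdot 3^{2} = \left(-4\right) 9 = -36$)
$\frac{\left(-3\right) 15}{Z + p{\left(-4 \right)}} = \frac{\left(-3\right) 15}{-36 - \left(-4\right)^{2}} = - \frac{45}{-36 - 16} = - \frac{45}{-52} = \left(-45\right) \left(- \frac{1}{52}\right) = \frac{45}{52}$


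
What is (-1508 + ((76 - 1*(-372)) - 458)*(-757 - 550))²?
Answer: 133679844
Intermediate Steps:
(-1508 + ((76 - 1*(-372)) - 458)*(-757 - 550))² = (-1508 + ((76 + 372) - 458)*(-1307))² = (-1508 + (448 - 458)*(-1307))² = (-1508 - 10*(-1307))² = (-1508 + 13070)² = 11562² = 133679844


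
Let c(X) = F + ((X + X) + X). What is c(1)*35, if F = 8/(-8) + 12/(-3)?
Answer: -70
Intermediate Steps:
F = -5 (F = 8*(-⅛) + 12*(-⅓) = -1 - 4 = -5)
c(X) = -5 + 3*X (c(X) = -5 + ((X + X) + X) = -5 + (2*X + X) = -5 + 3*X)
c(1)*35 = (-5 + 3*1)*35 = (-5 + 3)*35 = -2*35 = -70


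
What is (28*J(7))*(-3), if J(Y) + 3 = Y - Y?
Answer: 252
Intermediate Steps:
J(Y) = -3 (J(Y) = -3 + (Y - Y) = -3 + 0 = -3)
(28*J(7))*(-3) = (28*(-3))*(-3) = -84*(-3) = 252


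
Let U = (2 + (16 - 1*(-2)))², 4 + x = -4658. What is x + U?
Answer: -4262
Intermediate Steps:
x = -4662 (x = -4 - 4658 = -4662)
U = 400 (U = (2 + (16 + 2))² = (2 + 18)² = 20² = 400)
x + U = -4662 + 400 = -4262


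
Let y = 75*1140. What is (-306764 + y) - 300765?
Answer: -522029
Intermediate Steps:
y = 85500
(-306764 + y) - 300765 = (-306764 + 85500) - 300765 = -221264 - 300765 = -522029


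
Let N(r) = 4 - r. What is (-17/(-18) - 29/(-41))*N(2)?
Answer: 1219/369 ≈ 3.3035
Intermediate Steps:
(-17/(-18) - 29/(-41))*N(2) = (-17/(-18) - 29/(-41))*(4 - 1*2) = (-17*(-1/18) - 29*(-1/41))*(4 - 2) = (17/18 + 29/41)*2 = (1219/738)*2 = 1219/369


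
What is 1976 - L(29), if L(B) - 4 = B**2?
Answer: 1131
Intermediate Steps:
L(B) = 4 + B**2
1976 - L(29) = 1976 - (4 + 29**2) = 1976 - (4 + 841) = 1976 - 1*845 = 1976 - 845 = 1131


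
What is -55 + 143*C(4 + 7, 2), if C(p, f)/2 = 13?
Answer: 3663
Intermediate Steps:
C(p, f) = 26 (C(p, f) = 2*13 = 26)
-55 + 143*C(4 + 7, 2) = -55 + 143*26 = -55 + 3718 = 3663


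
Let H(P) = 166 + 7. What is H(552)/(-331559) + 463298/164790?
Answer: 76791056456/27318803805 ≈ 2.8109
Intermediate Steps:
H(P) = 173
H(552)/(-331559) + 463298/164790 = 173/(-331559) + 463298/164790 = 173*(-1/331559) + 463298*(1/164790) = -173/331559 + 231649/82395 = 76791056456/27318803805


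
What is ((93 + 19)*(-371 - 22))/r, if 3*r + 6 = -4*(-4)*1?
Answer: -66024/5 ≈ -13205.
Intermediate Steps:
r = 10/3 (r = -2 + (-4*(-4)*1)/3 = -2 + (16*1)/3 = -2 + (1/3)*16 = -2 + 16/3 = 10/3 ≈ 3.3333)
((93 + 19)*(-371 - 22))/r = ((93 + 19)*(-371 - 22))/(10/3) = (112*(-393))*(3/10) = -44016*3/10 = -66024/5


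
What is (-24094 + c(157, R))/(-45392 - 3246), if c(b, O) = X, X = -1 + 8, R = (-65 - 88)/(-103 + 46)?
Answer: 24087/48638 ≈ 0.49523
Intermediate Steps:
R = 51/19 (R = -153/(-57) = -153*(-1/57) = 51/19 ≈ 2.6842)
X = 7
c(b, O) = 7
(-24094 + c(157, R))/(-45392 - 3246) = (-24094 + 7)/(-45392 - 3246) = -24087/(-48638) = -24087*(-1/48638) = 24087/48638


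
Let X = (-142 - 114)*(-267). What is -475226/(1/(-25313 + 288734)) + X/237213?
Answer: -9898464243589582/79071 ≈ -1.2518e+11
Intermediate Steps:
X = 68352 (X = -256*(-267) = 68352)
-475226/(1/(-25313 + 288734)) + X/237213 = -475226/(1/(-25313 + 288734)) + 68352/237213 = -475226/(1/263421) + 68352*(1/237213) = -475226/1/263421 + 22784/79071 = -475226*263421 + 22784/79071 = -125184508146 + 22784/79071 = -9898464243589582/79071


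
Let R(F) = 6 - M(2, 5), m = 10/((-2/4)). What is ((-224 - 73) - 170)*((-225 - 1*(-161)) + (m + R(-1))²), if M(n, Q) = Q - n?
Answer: -105075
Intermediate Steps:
m = -20 (m = 10/((-2*¼)) = 10/(-½) = 10*(-2) = -20)
R(F) = 3 (R(F) = 6 - (5 - 1*2) = 6 - (5 - 2) = 6 - 1*3 = 6 - 3 = 3)
((-224 - 73) - 170)*((-225 - 1*(-161)) + (m + R(-1))²) = ((-224 - 73) - 170)*((-225 - 1*(-161)) + (-20 + 3)²) = (-297 - 170)*((-225 + 161) + (-17)²) = -467*(-64 + 289) = -467*225 = -105075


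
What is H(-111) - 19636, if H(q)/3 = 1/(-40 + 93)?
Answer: -1040705/53 ≈ -19636.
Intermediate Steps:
H(q) = 3/53 (H(q) = 3/(-40 + 93) = 3/53)
H(-111) - 19636 = 3/53 - 19636 = -1040705/53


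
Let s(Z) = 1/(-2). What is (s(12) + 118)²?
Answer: 55225/4 ≈ 13806.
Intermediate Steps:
s(Z) = -½ (s(Z) = 1*(-½) = -½)
(s(12) + 118)² = (-½ + 118)² = (235/2)² = 55225/4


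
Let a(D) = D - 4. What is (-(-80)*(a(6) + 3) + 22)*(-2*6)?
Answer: -5064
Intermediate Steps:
a(D) = -4 + D
(-(-80)*(a(6) + 3) + 22)*(-2*6) = (-(-80)*((-4 + 6) + 3) + 22)*(-2*6) = (-(-80)*(2 + 3) + 22)*(-12) = (-(-80)*5 + 22)*(-12) = (-16*(-25) + 22)*(-12) = (400 + 22)*(-12) = 422*(-12) = -5064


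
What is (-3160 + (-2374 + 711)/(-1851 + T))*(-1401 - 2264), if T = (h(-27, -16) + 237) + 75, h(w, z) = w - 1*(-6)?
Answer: 3612177821/312 ≈ 1.1577e+7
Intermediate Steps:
h(w, z) = 6 + w (h(w, z) = w + 6 = 6 + w)
T = 291 (T = ((6 - 27) + 237) + 75 = (-21 + 237) + 75 = 216 + 75 = 291)
(-3160 + (-2374 + 711)/(-1851 + T))*(-1401 - 2264) = (-3160 + (-2374 + 711)/(-1851 + 291))*(-1401 - 2264) = (-3160 - 1663/(-1560))*(-3665) = (-3160 - 1663*(-1/1560))*(-3665) = (-3160 + 1663/1560)*(-3665) = -4927937/1560*(-3665) = 3612177821/312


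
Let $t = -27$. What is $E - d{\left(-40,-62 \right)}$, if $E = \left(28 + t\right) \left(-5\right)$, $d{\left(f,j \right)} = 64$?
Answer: $-69$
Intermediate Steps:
$E = -5$ ($E = \left(28 - 27\right) \left(-5\right) = 1 \left(-5\right) = -5$)
$E - d{\left(-40,-62 \right)} = -5 - 64 = -69$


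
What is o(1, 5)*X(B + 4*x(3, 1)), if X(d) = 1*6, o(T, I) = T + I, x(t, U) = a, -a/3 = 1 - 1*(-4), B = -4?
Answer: 36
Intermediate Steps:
a = -15 (a = -3*(1 - 1*(-4)) = -3*(1 + 4) = -3*5 = -15)
x(t, U) = -15
o(T, I) = I + T
X(d) = 6
o(1, 5)*X(B + 4*x(3, 1)) = (5 + 1)*6 = 6*6 = 36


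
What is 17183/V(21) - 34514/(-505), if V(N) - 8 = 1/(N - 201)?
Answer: 1611600346/726695 ≈ 2217.7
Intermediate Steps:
V(N) = 8 + 1/(-201 + N) (V(N) = 8 + 1/(N - 201) = 8 + 1/(-201 + N))
17183/V(21) - 34514/(-505) = 17183/(((-1607 + 8*21)/(-201 + 21))) - 34514/(-505) = 17183/(((-1607 + 168)/(-180))) - 34514*(-1/505) = 17183/((-1/180*(-1439))) + 34514/505 = 17183/(1439/180) + 34514/505 = 17183*(180/1439) + 34514/505 = 3092940/1439 + 34514/505 = 1611600346/726695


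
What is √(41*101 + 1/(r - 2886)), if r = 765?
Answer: 2*√4657217565/2121 ≈ 64.351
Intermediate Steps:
√(41*101 + 1/(r - 2886)) = √(41*101 + 1/(765 - 2886)) = √(4141 + 1/(-2121)) = √(4141 - 1/2121) = √(8783060/2121) = 2*√4657217565/2121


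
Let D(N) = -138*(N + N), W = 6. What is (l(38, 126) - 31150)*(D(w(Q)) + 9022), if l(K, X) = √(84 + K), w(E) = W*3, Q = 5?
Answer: -126282100 + 4054*√122 ≈ -1.2624e+8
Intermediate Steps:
w(E) = 18 (w(E) = 6*3 = 18)
D(N) = -276*N
(l(38, 126) - 31150)*(D(w(Q)) + 9022) = (√(84 + 38) - 31150)*(-276*18 + 9022) = (√122 - 31150)*(-4968 + 9022) = (-31150 + √122)*4054 = -126282100 + 4054*√122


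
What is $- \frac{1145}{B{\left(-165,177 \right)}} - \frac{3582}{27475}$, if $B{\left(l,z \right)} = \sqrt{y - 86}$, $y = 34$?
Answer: $- \frac{3582}{27475} + \frac{1145 i \sqrt{13}}{26} \approx -0.13037 + 158.78 i$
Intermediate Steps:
$B{\left(l,z \right)} = 2 i \sqrt{13}$ ($B{\left(l,z \right)} = \sqrt{34 - 86} = \sqrt{-52} = 2 i \sqrt{13}$)
$- \frac{1145}{B{\left(-165,177 \right)}} - \frac{3582}{27475} = - \frac{1145}{2 i \sqrt{13}} - \frac{3582}{27475} = - 1145 \left(- \frac{i \sqrt{13}}{26}\right) - \frac{3582}{27475} = \frac{1145 i \sqrt{13}}{26} - \frac{3582}{27475} = - \frac{3582}{27475} + \frac{1145 i \sqrt{13}}{26}$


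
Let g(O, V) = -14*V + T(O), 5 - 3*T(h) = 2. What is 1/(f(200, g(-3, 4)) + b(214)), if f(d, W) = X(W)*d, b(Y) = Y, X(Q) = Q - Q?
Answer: 1/214 ≈ 0.0046729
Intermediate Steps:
X(Q) = 0
T(h) = 1 (T(h) = 5/3 - ⅓*2 = 5/3 - ⅔ = 1)
g(O, V) = 1 - 14*V (g(O, V) = -14*V + 1 = 1 - 14*V)
f(d, W) = 0 (f(d, W) = 0*d = 0)
1/(f(200, g(-3, 4)) + b(214)) = 1/(0 + 214) = 1/214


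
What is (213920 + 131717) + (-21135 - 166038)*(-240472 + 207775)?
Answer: 6120341218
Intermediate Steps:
(213920 + 131717) + (-21135 - 166038)*(-240472 + 207775) = 345637 - 187173*(-32697) = 345637 + 6119995581 = 6120341218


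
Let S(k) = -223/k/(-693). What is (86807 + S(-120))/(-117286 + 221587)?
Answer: 7218869897/8673671160 ≈ 0.83227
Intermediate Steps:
S(k) = 223/(693*k) (S(k) = -223/k*(-1/693) = 223/(693*k))
(86807 + S(-120))/(-117286 + 221587) = (86807 + (223/693)/(-120))/(-117286 + 221587) = (86807 + (223/693)*(-1/120))/104301 = (86807 - 223/83160)*(1/104301) = (7218869897/83160)*(1/104301) = 7218869897/8673671160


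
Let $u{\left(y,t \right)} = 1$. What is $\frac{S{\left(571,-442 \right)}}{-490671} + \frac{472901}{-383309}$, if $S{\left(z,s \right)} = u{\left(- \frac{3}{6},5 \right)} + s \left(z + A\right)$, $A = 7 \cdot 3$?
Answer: $- \frac{43913674568}{62692870113} \approx -0.70046$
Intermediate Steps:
$A = 21$
$S{\left(z,s \right)} = 1 + s \left(21 + z\right)$ ($S{\left(z,s \right)} = 1 + s \left(z + 21\right) = 1 + s \left(21 + z\right)$)
$\frac{S{\left(571,-442 \right)}}{-490671} + \frac{472901}{-383309} = \frac{1 + 21 \left(-442\right) - 252382}{-490671} + \frac{472901}{-383309} = \left(1 - 9282 - 252382\right) \left(- \frac{1}{490671}\right) + 472901 \left(- \frac{1}{383309}\right) = \left(-261663\right) \left(- \frac{1}{490671}\right) - \frac{472901}{383309} = \frac{87221}{163557} - \frac{472901}{383309} = - \frac{43913674568}{62692870113}$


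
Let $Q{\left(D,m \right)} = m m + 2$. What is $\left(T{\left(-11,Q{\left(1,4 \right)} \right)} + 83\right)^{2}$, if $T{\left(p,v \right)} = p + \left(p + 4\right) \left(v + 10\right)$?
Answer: $15376$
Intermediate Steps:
$Q{\left(D,m \right)} = 2 + m^{2}$ ($Q{\left(D,m \right)} = m^{2} + 2 = 2 + m^{2}$)
$T{\left(p,v \right)} = p + \left(4 + p\right) \left(10 + v\right)$
$\left(T{\left(-11,Q{\left(1,4 \right)} \right)} + 83\right)^{2} = \left(\left(40 + 4 \left(2 + 4^{2}\right) + 11 \left(-11\right) - 11 \left(2 + 4^{2}\right)\right) + 83\right)^{2} = \left(\left(40 + 4 \left(2 + 16\right) - 121 - 11 \left(2 + 16\right)\right) + 83\right)^{2} = \left(\left(40 + 4 \cdot 18 - 121 - 198\right) + 83\right)^{2} = \left(\left(40 + 72 - 121 - 198\right) + 83\right)^{2} = \left(-207 + 83\right)^{2} = \left(-124\right)^{2} = 15376$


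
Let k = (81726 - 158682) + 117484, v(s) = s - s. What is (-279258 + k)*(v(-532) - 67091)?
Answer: 16016634430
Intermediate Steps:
v(s) = 0
k = 40528 (k = -76956 + 117484 = 40528)
(-279258 + k)*(v(-532) - 67091) = (-279258 + 40528)*(0 - 67091) = -238730*(-67091) = 16016634430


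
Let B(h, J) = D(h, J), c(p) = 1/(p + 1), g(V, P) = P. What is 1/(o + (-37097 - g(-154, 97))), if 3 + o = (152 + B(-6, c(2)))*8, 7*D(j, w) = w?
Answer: -21/755593 ≈ -2.7793e-5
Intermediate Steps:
D(j, w) = w/7
c(p) = 1/(1 + p)
B(h, J) = J/7
o = 25481/21 (o = -3 + (152 + 1/(7*(1 + 2)))*8 = -3 + (152 + (⅐)/3)*8 = -3 + (152 + (⅐)*(⅓))*8 = -3 + (152 + 1/21)*8 = -3 + (3193/21)*8 = -3 + 25544/21 = 25481/21 ≈ 1213.4)
1/(o + (-37097 - g(-154, 97))) = 1/(25481/21 + (-37097 - 1*97)) = 1/(25481/21 + (-37097 - 97)) = 1/(25481/21 - 37194) = 1/(-755593/21) = -21/755593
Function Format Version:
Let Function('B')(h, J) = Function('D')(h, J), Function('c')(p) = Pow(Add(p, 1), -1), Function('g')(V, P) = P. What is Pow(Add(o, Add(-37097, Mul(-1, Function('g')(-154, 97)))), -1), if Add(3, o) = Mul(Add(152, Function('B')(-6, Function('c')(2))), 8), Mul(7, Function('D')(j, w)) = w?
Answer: Rational(-21, 755593) ≈ -2.7793e-5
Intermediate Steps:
Function('D')(j, w) = Mul(Rational(1, 7), w)
Function('c')(p) = Pow(Add(1, p), -1)
Function('B')(h, J) = Mul(Rational(1, 7), J)
o = Rational(25481, 21) (o = Add(-3, Mul(Add(152, Mul(Rational(1, 7), Pow(Add(1, 2), -1))), 8)) = Add(-3, Mul(Add(152, Mul(Rational(1, 7), Pow(3, -1))), 8)) = Add(-3, Mul(Add(152, Mul(Rational(1, 7), Rational(1, 3))), 8)) = Add(-3, Mul(Add(152, Rational(1, 21)), 8)) = Add(-3, Mul(Rational(3193, 21), 8)) = Add(-3, Rational(25544, 21)) = Rational(25481, 21) ≈ 1213.4)
Pow(Add(o, Add(-37097, Mul(-1, Function('g')(-154, 97)))), -1) = Pow(Add(Rational(25481, 21), Add(-37097, Mul(-1, 97))), -1) = Pow(Add(Rational(25481, 21), Add(-37097, -97)), -1) = Pow(Add(Rational(25481, 21), -37194), -1) = Pow(Rational(-755593, 21), -1) = Rational(-21, 755593)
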